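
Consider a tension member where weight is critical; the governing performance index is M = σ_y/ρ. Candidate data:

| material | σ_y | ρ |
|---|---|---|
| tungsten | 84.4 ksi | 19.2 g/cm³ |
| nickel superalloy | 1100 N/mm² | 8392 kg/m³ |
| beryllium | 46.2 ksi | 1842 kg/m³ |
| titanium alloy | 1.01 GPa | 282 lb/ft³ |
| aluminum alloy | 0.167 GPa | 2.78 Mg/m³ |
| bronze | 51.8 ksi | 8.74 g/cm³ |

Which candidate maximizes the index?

Putting every candidate on a common basis:
  tungsten: σ_y = 581.9 MPa, ρ = 19200 kg/m³
  nickel superalloy: σ_y = 1100 MPa, ρ = 8392 kg/m³
  beryllium: σ_y = 318.5 MPa, ρ = 1842 kg/m³
  titanium alloy: σ_y = 1010 MPa, ρ = 4517 kg/m³
  aluminum alloy: σ_y = 167.0 MPa, ρ = 2780 kg/m³
  bronze: σ_y = 357.1 MPa, ρ = 8740 kg/m³
  titanium alloy: M = 224 kN·m/kg
  beryllium: M = 173 kN·m/kg
  nickel superalloy: M = 131 kN·m/kg
  aluminum alloy: M = 60.1 kN·m/kg
  bronze: M = 40.9 kN·m/kg
  tungsten: M = 30.3 kN·m/kg
Highest index: titanium alloy.

titanium alloy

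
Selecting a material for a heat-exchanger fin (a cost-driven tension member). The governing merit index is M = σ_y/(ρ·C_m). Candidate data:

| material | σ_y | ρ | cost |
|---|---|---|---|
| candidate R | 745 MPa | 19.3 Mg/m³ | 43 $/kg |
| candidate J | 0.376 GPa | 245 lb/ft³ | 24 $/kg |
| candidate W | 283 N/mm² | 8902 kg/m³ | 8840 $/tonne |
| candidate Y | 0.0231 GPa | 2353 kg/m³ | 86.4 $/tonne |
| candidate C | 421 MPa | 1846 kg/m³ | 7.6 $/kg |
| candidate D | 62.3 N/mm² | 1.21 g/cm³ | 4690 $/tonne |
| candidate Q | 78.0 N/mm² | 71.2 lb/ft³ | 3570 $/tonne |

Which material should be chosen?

Putting every candidate on a common basis:
  candidate R: σ_y = 745.0 MPa, ρ = 19300 kg/m³, cost = 43.00 $/kg
  candidate J: σ_y = 376.0 MPa, ρ = 3925 kg/m³, cost = 24.00 $/kg
  candidate W: σ_y = 283.0 MPa, ρ = 8902 kg/m³, cost = 8.840 $/kg
  candidate Y: σ_y = 23.10 MPa, ρ = 2353 kg/m³, cost = 0.08640 $/kg
  candidate C: σ_y = 421.0 MPa, ρ = 1846 kg/m³, cost = 7.600 $/kg
  candidate D: σ_y = 62.30 MPa, ρ = 1210 kg/m³, cost = 4.690 $/kg
  candidate Q: σ_y = 78.00 MPa, ρ = 1141 kg/m³, cost = 3.570 $/kg
  candidate Y: M = 114 kN·m per $
  candidate C: M = 30.0 kN·m per $
  candidate Q: M = 19.2 kN·m per $
  candidate D: M = 11.0 kN·m per $
  candidate J: M = 3.99 kN·m per $
  candidate W: M = 3.60 kN·m per $
  candidate R: M = 0.898 kN·m per $
Candidate Y ranks first.

candidate Y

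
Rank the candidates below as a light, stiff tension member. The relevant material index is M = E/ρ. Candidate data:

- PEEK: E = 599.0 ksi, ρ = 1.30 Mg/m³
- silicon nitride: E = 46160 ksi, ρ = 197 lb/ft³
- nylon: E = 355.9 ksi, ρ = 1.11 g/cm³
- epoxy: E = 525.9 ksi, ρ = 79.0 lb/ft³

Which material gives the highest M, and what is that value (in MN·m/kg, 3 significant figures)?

silicon nitride, M = 101 MN·m/kg

Putting every candidate on a common basis:
  PEEK: E = 4.130 GPa, ρ = 1300 kg/m³
  silicon nitride: E = 318.3 GPa, ρ = 3156 kg/m³
  nylon: E = 2.454 GPa, ρ = 1110 kg/m³
  epoxy: E = 3.626 GPa, ρ = 1265 kg/m³
  silicon nitride: M = 101 MN·m/kg
  PEEK: M = 3.18 MN·m/kg
  epoxy: M = 2.87 MN·m/kg
  nylon: M = 2.21 MN·m/kg
Silicon nitride has the largest M.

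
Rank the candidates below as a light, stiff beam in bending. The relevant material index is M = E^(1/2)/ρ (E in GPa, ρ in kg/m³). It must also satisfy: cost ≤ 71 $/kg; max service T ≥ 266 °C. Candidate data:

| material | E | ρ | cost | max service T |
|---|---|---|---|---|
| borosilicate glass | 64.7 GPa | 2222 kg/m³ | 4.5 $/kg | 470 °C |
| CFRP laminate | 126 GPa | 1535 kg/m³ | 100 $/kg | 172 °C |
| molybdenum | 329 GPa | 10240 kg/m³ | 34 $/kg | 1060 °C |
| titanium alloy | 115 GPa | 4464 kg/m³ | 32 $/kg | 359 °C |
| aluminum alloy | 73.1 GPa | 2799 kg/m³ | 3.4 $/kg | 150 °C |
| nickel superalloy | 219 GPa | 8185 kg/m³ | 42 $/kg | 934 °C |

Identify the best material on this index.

borosilicate glass

Screen on constraints: cost ≤ 71 $/kg; max service T ≥ 266 °C. Survivors: borosilicate glass, molybdenum, titanium alloy, nickel superalloy.
Per-candidate index values:
  borosilicate glass: M = 3.62×10⁻³
  titanium alloy: M = 2.40×10⁻³
  nickel superalloy: M = 1.81×10⁻³
  molybdenum: M = 1.77×10⁻³
Highest index: borosilicate glass.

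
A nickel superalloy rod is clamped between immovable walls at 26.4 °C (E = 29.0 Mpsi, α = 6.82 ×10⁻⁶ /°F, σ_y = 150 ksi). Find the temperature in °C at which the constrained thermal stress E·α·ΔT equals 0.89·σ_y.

401 °C

E = 29.0 Mpsi = 199.9 GPa.
α = 6.82×10⁻⁶/°F × 9/5 = 12.3×10⁻⁶/K.
σ_y = 150 ksi = 1034 MPa.
E·α·ΔT = 920.5 MPa ⇒ ΔT = 920.5 / (199.9×10³ × 12.3×10⁻⁶) = 375.0 K.
T = 26.4 + 375.0 = 401.4 °C.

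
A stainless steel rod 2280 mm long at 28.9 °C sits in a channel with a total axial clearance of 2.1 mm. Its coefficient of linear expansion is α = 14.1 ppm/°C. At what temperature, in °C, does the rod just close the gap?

94.2 °C

α·L₀·ΔT = 2.1 mm ⇒ ΔT = 2.1 / (14.1×10⁻⁶ × 2280.0) = 65.32 K.
T = 28.9 + 65.32 = 94.22 °C.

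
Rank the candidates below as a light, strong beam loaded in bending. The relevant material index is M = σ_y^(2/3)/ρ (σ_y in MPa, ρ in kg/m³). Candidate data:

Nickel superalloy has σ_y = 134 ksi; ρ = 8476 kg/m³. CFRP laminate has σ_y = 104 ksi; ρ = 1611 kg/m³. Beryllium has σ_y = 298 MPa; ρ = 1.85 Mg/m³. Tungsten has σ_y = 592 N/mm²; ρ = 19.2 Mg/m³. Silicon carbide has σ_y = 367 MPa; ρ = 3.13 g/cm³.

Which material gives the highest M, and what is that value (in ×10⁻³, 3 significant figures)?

Putting every candidate on a common basis:
  nickel superalloy: σ_y = 923.9 MPa, ρ = 8476 kg/m³
  CFRP laminate: σ_y = 717.1 MPa, ρ = 1611 kg/m³
  beryllium: σ_y = 298.0 MPa, ρ = 1850 kg/m³
  tungsten: σ_y = 592.0 MPa, ρ = 19200 kg/m³
  silicon carbide: σ_y = 367.0 MPa, ρ = 3130 kg/m³
  CFRP laminate: M = 49.7×10⁻³
  beryllium: M = 24.1×10⁻³
  silicon carbide: M = 16.4×10⁻³
  nickel superalloy: M = 11.2×10⁻³
  tungsten: M = 3.67×10⁻³
CFRP laminate has the largest M.

CFRP laminate, M = 49.7×10⁻³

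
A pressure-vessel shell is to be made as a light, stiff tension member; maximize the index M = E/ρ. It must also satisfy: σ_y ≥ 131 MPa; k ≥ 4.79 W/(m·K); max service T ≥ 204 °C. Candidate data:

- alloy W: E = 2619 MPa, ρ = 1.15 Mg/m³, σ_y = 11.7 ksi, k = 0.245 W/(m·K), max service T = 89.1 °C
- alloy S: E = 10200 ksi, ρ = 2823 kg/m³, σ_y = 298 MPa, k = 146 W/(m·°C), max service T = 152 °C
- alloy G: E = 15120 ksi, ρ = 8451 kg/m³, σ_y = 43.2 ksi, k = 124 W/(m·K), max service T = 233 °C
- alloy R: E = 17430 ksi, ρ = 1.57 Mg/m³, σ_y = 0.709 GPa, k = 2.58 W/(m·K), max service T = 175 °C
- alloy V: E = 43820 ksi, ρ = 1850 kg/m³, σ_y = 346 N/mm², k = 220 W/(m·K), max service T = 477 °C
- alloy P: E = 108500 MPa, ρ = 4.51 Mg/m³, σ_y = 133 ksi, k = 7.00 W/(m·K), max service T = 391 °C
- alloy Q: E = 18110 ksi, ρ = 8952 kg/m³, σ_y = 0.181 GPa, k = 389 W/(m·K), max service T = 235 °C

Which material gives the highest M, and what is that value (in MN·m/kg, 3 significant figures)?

alloy V, M = 163 MN·m/kg

Screen on constraints: σ_y ≥ 131 MPa; k ≥ 4.79 W/(m·K); max service T ≥ 204 °C. Survivors: alloy G, alloy V, alloy P, alloy Q.
In SI units:
  alloy G: E = 104.2 GPa, ρ = 8451 kg/m³
  alloy V: E = 302.1 GPa, ρ = 1850 kg/m³
  alloy P: E = 108.5 GPa, ρ = 4510 kg/m³
  alloy Q: E = 124.9 GPa, ρ = 8952 kg/m³
  alloy V: M = 163 MN·m/kg
  alloy P: M = 24.1 MN·m/kg
  alloy Q: M = 13.9 MN·m/kg
  alloy G: M = 12.3 MN·m/kg
Highest index: alloy V.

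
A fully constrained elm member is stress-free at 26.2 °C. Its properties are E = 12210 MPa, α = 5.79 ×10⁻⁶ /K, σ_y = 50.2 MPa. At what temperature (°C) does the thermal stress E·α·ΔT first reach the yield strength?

E = 12210 MPa = 12.21 GPa.
E·α·ΔT = 50.20 MPa ⇒ ΔT = 50.20 / (12.21×10³ × 5.79×10⁻⁶) = 710.1 K.
T = 26.2 + 710.1 = 736.3 °C.

736 °C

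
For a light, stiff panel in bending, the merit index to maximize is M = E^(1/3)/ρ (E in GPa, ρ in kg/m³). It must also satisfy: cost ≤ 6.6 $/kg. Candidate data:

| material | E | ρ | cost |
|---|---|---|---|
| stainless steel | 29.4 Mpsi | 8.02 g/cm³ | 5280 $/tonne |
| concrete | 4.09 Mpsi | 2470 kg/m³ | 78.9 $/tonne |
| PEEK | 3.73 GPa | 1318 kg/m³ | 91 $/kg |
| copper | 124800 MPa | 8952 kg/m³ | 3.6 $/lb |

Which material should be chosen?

Screen on constraints: cost ≤ 6.6 $/kg. Survivors: stainless steel, concrete.
Putting every candidate on a common basis:
  stainless steel: E = 202.7 GPa, ρ = 8020 kg/m³
  concrete: E = 28.20 GPa, ρ = 2470 kg/m³
  concrete: M = 1.23×10⁻³
  stainless steel: M = 0.732×10⁻³
Highest index: concrete.

concrete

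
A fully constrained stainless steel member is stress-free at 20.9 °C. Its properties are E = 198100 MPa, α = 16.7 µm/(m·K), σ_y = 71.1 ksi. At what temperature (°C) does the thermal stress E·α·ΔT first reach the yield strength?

169 °C

E = 198100 MPa = 198.1 GPa.
σ_y = 71.1 ksi = 490.2 MPa.
E·α·ΔT = 490.2 MPa ⇒ ΔT = 490.2 / (198.1×10³ × 16.7×10⁻⁶) = 148.2 K.
T = 20.9 + 148.2 = 169.1 °C.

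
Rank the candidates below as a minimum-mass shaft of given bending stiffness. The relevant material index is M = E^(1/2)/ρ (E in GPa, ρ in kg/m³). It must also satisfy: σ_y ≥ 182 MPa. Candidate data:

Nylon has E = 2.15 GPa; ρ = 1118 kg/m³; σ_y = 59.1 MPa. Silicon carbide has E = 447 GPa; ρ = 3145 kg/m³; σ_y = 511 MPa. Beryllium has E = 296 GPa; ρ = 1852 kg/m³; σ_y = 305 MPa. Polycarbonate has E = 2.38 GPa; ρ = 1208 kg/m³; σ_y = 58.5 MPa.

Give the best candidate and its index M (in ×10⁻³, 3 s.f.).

Screen on constraints: σ_y ≥ 182 MPa. Survivors: silicon carbide, beryllium.
Computing M directly (units already consistent):
  beryllium: M = 9.29×10⁻³
  silicon carbide: M = 6.72×10⁻³
Beryllium ranks first.

beryllium, M = 9.29×10⁻³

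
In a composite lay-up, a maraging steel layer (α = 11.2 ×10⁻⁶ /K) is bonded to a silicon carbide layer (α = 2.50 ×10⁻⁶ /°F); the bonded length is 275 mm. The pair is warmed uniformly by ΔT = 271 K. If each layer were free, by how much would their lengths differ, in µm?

silicon carbide: α = 2.50×10⁻⁶/°F × 9/5 = 4.50×10⁻⁶/K.
Δα = |11.2 − 4.50|×10⁻⁶/K = 6.70×10⁻⁶/K.
ΔL_mismatch = Δα·L·ΔT = 6.70×10⁻⁶ × 275.0 mm × 271.0 K = 499 µm.

499 µm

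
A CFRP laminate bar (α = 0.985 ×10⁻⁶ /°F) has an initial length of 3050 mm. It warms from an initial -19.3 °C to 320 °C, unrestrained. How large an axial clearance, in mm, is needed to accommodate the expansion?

Convert α: 0.985×10⁻⁶/°F × (9/5) = 1.77×10⁻⁶/K.
ΔT = 320 − (-19.3) = 339.3 K.
ΔL = α·L₀·ΔT = 1.77×10⁻⁶ × 3050 mm × 339.3 K = 1.83 mm.

1.83 mm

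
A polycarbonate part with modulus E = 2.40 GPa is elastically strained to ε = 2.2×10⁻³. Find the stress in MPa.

σ = E·ε = 2400 MPa × 2.2×10⁻³ = 5.28 MPa.

5.28 MPa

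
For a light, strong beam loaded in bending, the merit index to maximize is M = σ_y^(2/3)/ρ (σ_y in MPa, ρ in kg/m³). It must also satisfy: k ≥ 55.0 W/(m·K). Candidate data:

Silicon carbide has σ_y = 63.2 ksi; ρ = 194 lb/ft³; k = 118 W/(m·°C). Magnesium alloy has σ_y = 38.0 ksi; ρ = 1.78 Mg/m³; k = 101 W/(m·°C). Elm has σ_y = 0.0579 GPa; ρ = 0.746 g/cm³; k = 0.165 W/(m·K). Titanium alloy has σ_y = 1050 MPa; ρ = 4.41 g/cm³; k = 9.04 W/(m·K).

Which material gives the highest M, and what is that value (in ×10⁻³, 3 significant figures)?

magnesium alloy, M = 23.0×10⁻³

Screen on constraints: k ≥ 55.0 W/(m·K). Survivors: silicon carbide, magnesium alloy.
Putting every candidate on a common basis:
  silicon carbide: σ_y = 435.7 MPa, ρ = 3108 kg/m³
  magnesium alloy: σ_y = 262.0 MPa, ρ = 1780 kg/m³
  magnesium alloy: M = 23.0×10⁻³
  silicon carbide: M = 18.5×10⁻³
Magnesium alloy has the largest M.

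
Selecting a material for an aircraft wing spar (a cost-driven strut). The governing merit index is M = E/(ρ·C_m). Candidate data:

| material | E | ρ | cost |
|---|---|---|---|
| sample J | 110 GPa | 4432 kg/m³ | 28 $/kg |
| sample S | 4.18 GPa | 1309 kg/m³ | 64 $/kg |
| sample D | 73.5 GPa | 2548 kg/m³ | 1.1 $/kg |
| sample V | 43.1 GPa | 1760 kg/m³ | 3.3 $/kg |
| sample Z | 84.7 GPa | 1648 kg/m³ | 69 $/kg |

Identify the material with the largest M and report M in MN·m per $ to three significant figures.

sample D, M = 26.2 MN·m per $

Computing M directly (units already consistent):
  sample D: M = 26.2 MN·m per $
  sample V: M = 7.42 MN·m per $
  sample J: M = 0.886 MN·m per $
  sample Z: M = 0.745 MN·m per $
  sample S: M = 0.0499 MN·m per $
Sample D has the largest M.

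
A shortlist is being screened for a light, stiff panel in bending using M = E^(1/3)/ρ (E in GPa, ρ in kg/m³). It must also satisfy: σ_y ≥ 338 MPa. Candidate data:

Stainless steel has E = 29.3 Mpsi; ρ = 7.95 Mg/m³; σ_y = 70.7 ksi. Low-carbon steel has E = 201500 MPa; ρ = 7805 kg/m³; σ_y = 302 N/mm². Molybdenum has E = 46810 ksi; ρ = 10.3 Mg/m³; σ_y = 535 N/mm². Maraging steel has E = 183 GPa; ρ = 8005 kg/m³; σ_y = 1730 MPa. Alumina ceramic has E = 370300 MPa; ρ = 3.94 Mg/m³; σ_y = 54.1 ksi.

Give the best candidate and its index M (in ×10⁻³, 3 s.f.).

Screen on constraints: σ_y ≥ 338 MPa. Survivors: stainless steel, molybdenum, maraging steel, alumina ceramic.
Convert each candidate to consistent units, then evaluate M:
  stainless steel: E = 202.0 GPa, ρ = 7950 kg/m³
  molybdenum: E = 322.7 GPa, ρ = 10300 kg/m³
  maraging steel: E = 183.0 GPa, ρ = 8005 kg/m³
  alumina ceramic: E = 370.3 GPa, ρ = 3940 kg/m³
  alumina ceramic: M = 1.82×10⁻³
  stainless steel: M = 0.738×10⁻³
  maraging steel: M = 0.709×10⁻³
  molybdenum: M = 0.666×10⁻³
Alumina ceramic ranks first.

alumina ceramic, M = 1.82×10⁻³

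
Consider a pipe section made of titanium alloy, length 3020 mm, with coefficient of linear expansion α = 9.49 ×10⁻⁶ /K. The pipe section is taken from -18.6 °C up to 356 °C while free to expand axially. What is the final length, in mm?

3030.7 mm

ΔT = 356 − (-18.6) = 374.6 K.
ΔL = α·L₀·ΔT = 9.49×10⁻⁶ × 3020 mm × 374.6 K = 10.7 mm.
L = L₀ + ΔL = 3020 + 10.7 = 3030.7 mm.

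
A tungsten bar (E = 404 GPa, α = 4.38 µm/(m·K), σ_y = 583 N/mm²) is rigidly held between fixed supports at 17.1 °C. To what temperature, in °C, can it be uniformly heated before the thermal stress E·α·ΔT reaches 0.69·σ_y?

σ_y = 583 N/mm² = 583.0 MPa.
E·α·ΔT = 402.3 MPa ⇒ ΔT = 402.3 / (404.0×10³ × 4.38×10⁻⁶) = 227.3 K.
T = 17.1 + 227.3 = 244.4 °C.

244 °C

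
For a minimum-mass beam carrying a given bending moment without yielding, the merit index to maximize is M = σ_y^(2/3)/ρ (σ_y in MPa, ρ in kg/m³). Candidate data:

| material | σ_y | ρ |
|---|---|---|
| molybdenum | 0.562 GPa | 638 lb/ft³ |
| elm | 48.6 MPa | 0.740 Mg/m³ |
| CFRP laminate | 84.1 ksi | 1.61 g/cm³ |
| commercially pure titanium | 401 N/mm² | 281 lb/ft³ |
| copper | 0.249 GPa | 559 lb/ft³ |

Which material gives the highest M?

Normalizing units and computing the index:
  molybdenum: σ_y = 562.0 MPa, ρ = 10220 kg/m³
  elm: σ_y = 48.60 MPa, ρ = 740.0 kg/m³
  CFRP laminate: σ_y = 579.8 MPa, ρ = 1610 kg/m³
  commercially pure titanium: σ_y = 401.0 MPa, ρ = 4501 kg/m³
  copper: σ_y = 249.0 MPa, ρ = 8954 kg/m³
  CFRP laminate: M = 43.2×10⁻³
  elm: M = 18.0×10⁻³
  commercially pure titanium: M = 12.1×10⁻³
  molybdenum: M = 6.66×10⁻³
  copper: M = 4.42×10⁻³
The maximum is for CFRP laminate.

CFRP laminate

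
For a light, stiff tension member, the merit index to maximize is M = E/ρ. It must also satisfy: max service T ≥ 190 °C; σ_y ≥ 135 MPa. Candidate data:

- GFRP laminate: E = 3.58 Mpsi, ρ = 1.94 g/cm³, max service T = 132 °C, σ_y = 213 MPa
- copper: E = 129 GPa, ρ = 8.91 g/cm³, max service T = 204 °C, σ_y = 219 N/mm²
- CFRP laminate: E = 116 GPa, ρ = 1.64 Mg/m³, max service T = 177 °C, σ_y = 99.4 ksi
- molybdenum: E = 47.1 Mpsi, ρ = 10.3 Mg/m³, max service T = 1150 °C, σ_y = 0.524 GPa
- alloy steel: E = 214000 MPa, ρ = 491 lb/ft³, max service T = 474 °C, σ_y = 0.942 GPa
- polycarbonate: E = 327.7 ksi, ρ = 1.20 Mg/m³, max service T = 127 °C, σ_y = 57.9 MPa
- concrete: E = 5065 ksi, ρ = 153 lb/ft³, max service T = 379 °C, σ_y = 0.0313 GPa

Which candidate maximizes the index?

molybdenum

Screen on constraints: max service T ≥ 190 °C; σ_y ≥ 135 MPa. Survivors: copper, molybdenum, alloy steel.
In SI units:
  copper: E = 129.0 GPa, ρ = 8910 kg/m³
  molybdenum: E = 324.7 GPa, ρ = 10300 kg/m³
  alloy steel: E = 214.0 GPa, ρ = 7865 kg/m³
  molybdenum: M = 31.5 MN·m/kg
  alloy steel: M = 27.2 MN·m/kg
  copper: M = 14.5 MN·m/kg
Molybdenum has the largest M.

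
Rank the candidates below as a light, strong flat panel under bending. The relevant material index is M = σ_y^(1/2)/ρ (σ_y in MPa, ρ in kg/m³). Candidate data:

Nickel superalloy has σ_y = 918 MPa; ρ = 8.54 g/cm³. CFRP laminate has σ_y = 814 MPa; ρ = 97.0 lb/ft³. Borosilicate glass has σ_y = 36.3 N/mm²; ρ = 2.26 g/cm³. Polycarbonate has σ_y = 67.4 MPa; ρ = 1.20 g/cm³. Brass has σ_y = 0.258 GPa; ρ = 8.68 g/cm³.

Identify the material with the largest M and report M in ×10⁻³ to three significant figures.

CFRP laminate, M = 18.4×10⁻³

Convert each candidate to consistent units, then evaluate M:
  nickel superalloy: σ_y = 918.0 MPa, ρ = 8540 kg/m³
  CFRP laminate: σ_y = 814.0 MPa, ρ = 1554 kg/m³
  borosilicate glass: σ_y = 36.30 MPa, ρ = 2260 kg/m³
  polycarbonate: σ_y = 67.40 MPa, ρ = 1200 kg/m³
  brass: σ_y = 258.0 MPa, ρ = 8680 kg/m³
  CFRP laminate: M = 18.4×10⁻³
  polycarbonate: M = 6.84×10⁻³
  nickel superalloy: M = 3.55×10⁻³
  borosilicate glass: M = 2.67×10⁻³
  brass: M = 1.85×10⁻³
The maximum is for CFRP laminate.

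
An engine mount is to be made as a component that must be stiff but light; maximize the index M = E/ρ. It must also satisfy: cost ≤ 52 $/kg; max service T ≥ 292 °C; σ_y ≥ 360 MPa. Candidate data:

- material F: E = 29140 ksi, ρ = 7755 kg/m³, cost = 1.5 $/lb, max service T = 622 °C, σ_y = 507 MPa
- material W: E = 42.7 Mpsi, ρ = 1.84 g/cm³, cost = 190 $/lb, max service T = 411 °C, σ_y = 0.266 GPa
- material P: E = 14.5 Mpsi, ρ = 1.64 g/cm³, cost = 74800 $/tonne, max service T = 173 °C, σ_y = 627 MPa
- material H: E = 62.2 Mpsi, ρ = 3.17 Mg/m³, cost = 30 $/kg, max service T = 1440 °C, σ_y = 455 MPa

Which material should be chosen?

material H

Screen on constraints: cost ≤ 52 $/kg; max service T ≥ 292 °C; σ_y ≥ 360 MPa. Survivors: material F, material H.
After converting to SI:
  material F: E = 200.9 GPa, ρ = 7755 kg/m³
  material H: E = 428.9 GPa, ρ = 3170 kg/m³
  material H: M = 135 MN·m/kg
  material F: M = 25.9 MN·m/kg
Material H ranks first.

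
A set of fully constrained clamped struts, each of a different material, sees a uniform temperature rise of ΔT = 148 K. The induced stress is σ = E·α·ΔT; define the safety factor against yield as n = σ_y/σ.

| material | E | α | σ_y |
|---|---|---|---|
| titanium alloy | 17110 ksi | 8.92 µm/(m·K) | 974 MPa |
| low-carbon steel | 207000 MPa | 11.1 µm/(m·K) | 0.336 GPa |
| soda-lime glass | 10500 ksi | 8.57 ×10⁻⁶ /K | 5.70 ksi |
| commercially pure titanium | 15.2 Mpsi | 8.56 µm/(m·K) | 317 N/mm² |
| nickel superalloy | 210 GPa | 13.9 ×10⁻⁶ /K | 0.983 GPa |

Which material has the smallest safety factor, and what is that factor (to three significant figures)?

Converting E to GPa, α to ×10⁻⁶/K, σ_y to MPa, then σ and n for each:
  titanium alloy: E = 118.0, α = 8.92, σ_y = 974.0 → σ = 156 MPa, n = 6.25
  low-carbon steel: E = 207.0, α = 11.1, σ_y = 336.0 → σ = 340 MPa, n = 0.988
  soda-lime glass: E = 72.39, α = 8.57, σ_y = 39.30 → σ = 91.8 MPa, n = 0.428
  commercially pure titanium: E = 104.8, α = 8.56, σ_y = 317.0 → σ = 133 MPa, n = 2.39
  nickel superalloy: E = 210.0, α = 13.9, σ_y = 983.0 → σ = 432 MPa, n = 2.28
Soda-lime glass has the lowest safety factor, n = 0.428.

soda-lime glass, n = 0.428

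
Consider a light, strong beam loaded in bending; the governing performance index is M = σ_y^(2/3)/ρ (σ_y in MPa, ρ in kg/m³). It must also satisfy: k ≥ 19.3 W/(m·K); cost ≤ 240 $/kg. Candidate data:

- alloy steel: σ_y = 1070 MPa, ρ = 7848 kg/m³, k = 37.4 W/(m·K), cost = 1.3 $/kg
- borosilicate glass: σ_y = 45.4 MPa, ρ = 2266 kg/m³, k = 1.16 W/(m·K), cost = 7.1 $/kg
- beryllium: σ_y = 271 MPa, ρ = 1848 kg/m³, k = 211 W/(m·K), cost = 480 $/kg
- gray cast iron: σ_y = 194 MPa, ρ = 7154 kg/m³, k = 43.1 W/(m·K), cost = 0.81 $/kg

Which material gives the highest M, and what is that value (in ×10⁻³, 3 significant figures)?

Screen on constraints: k ≥ 19.3 W/(m·K); cost ≤ 240 $/kg. Survivors: alloy steel, gray cast iron.
Evaluate M for each candidate:
  alloy steel: M = 13.3×10⁻³
  gray cast iron: M = 4.68×10⁻³
Highest index: alloy steel.

alloy steel, M = 13.3×10⁻³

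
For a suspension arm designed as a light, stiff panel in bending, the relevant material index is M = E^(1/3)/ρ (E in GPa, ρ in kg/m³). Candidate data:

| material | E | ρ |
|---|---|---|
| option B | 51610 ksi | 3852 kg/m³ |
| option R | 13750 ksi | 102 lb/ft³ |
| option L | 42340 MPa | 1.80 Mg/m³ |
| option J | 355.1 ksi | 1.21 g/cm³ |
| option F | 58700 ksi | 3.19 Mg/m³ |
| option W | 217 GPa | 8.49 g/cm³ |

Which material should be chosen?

option R

In SI units:
  option B: E = 355.8 GPa, ρ = 3852 kg/m³
  option R: E = 94.80 GPa, ρ = 1634 kg/m³
  option L: E = 42.34 GPa, ρ = 1800 kg/m³
  option J: E = 2.448 GPa, ρ = 1210 kg/m³
  option F: E = 404.7 GPa, ρ = 3190 kg/m³
  option W: E = 217.0 GPa, ρ = 8490 kg/m³
  option R: M = 2.79×10⁻³
  option F: M = 2.32×10⁻³
  option L: M = 1.94×10⁻³
  option B: M = 1.84×10⁻³
  option J: M = 1.11×10⁻³
  option W: M = 0.708×10⁻³
The maximum is for option R.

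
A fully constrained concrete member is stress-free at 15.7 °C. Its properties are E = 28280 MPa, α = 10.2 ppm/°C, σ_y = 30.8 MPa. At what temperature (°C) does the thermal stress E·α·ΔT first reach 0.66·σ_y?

86.2 °C

E = 28280 MPa = 28.28 GPa.
E·α·ΔT = 20.33 MPa ⇒ ΔT = 20.33 / (28.28×10³ × 10.2×10⁻⁶) = 70.47 K.
T = 15.7 + 70.47 = 86.17 °C.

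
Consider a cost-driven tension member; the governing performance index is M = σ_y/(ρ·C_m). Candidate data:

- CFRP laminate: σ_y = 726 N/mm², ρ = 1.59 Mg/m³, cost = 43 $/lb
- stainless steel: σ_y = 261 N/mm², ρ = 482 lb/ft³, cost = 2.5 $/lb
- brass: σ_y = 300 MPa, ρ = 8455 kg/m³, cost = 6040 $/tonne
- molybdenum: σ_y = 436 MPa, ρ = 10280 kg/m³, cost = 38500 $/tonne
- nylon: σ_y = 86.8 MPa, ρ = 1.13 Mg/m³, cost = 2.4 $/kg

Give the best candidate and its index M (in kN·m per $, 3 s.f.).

nylon, M = 32.0 kN·m per $

In SI units:
  CFRP laminate: σ_y = 726.0 MPa, ρ = 1590 kg/m³, cost = 94.80 $/kg
  stainless steel: σ_y = 261.0 MPa, ρ = 7721 kg/m³, cost = 5.511 $/kg
  brass: σ_y = 300.0 MPa, ρ = 8455 kg/m³, cost = 6.040 $/kg
  molybdenum: σ_y = 436.0 MPa, ρ = 10280 kg/m³, cost = 38.50 $/kg
  nylon: σ_y = 86.80 MPa, ρ = 1130 kg/m³, cost = 2.400 $/kg
  nylon: M = 32.0 kN·m per $
  stainless steel: M = 6.13 kN·m per $
  brass: M = 5.87 kN·m per $
  CFRP laminate: M = 4.82 kN·m per $
  molybdenum: M = 1.10 kN·m per $
Nylon has the largest M.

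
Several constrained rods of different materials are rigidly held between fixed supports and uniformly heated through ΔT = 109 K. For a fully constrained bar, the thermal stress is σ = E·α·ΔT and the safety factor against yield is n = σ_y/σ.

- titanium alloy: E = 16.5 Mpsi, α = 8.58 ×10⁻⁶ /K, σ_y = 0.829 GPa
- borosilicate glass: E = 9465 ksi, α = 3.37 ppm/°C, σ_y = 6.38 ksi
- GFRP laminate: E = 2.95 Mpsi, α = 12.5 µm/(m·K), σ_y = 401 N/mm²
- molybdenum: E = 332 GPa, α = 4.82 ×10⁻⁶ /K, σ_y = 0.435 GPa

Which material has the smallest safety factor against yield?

borosilicate glass

Converting E to GPa, α to ×10⁻⁶/K, σ_y to MPa, then σ and n for each:
  titanium alloy: E = 113.8, α = 8.58, σ_y = 829.0 → σ = 106 MPa, n = 7.79
  borosilicate glass: E = 65.26, α = 3.37, σ_y = 43.99 → σ = 24.0 MPa, n = 1.84
  GFRP laminate: E = 20.34, α = 12.5, σ_y = 401.0 → σ = 27.7 MPa, n = 14.5
  molybdenum: E = 332.0, α = 4.82, σ_y = 435.0 → σ = 174 MPa, n = 2.49
Borosilicate glass has the lowest safety factor, n = 1.84.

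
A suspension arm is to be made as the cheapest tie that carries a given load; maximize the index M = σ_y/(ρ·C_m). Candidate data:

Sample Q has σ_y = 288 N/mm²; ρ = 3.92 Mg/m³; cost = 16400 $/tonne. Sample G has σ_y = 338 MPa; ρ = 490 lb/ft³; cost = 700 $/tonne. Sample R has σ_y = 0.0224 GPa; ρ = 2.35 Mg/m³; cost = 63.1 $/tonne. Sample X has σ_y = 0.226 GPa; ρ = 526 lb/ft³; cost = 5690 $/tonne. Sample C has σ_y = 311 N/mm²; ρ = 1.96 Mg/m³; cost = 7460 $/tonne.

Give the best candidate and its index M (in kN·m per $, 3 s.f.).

Convert each candidate to consistent units, then evaluate M:
  sample Q: σ_y = 288.0 MPa, ρ = 3920 kg/m³, cost = 16.40 $/kg
  sample G: σ_y = 338.0 MPa, ρ = 7849 kg/m³, cost = 0.7000 $/kg
  sample R: σ_y = 22.40 MPa, ρ = 2350 kg/m³, cost = 0.06310 $/kg
  sample X: σ_y = 226.0 MPa, ρ = 8426 kg/m³, cost = 5.690 $/kg
  sample C: σ_y = 311.0 MPa, ρ = 1960 kg/m³, cost = 7.460 $/kg
  sample R: M = 151 kN·m per $
  sample G: M = 61.5 kN·m per $
  sample C: M = 21.3 kN·m per $
  sample X: M = 4.71 kN·m per $
  sample Q: M = 4.48 kN·m per $
Sample R has the largest M.

sample R, M = 151 kN·m per $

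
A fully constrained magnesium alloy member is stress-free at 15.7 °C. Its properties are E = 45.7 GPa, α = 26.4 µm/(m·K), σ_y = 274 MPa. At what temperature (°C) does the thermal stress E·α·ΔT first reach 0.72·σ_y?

E·α·ΔT = 197.3 MPa ⇒ ΔT = 197.3 / (45.70×10³ × 26.4×10⁻⁶) = 163.5 K.
T = 15.7 + 163.5 = 179.2 °C.

179 °C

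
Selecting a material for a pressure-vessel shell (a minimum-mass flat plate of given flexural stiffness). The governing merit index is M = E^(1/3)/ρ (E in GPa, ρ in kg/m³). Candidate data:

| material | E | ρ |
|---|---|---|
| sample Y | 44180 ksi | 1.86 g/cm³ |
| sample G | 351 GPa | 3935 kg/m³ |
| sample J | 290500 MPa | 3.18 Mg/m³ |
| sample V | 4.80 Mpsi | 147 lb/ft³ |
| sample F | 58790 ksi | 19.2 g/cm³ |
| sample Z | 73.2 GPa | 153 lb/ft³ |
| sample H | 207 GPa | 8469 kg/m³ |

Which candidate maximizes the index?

After converting to SI:
  sample Y: E = 304.6 GPa, ρ = 1860 kg/m³
  sample G: E = 351.0 GPa, ρ = 3935 kg/m³
  sample J: E = 290.5 GPa, ρ = 3180 kg/m³
  sample V: E = 33.09 GPa, ρ = 2355 kg/m³
  sample F: E = 405.3 GPa, ρ = 19200 kg/m³
  sample Z: E = 73.20 GPa, ρ = 2451 kg/m³
  sample H: E = 207.0 GPa, ρ = 8469 kg/m³
  sample Y: M = 3.62×10⁻³
  sample J: M = 2.08×10⁻³
  sample G: M = 1.79×10⁻³
  sample Z: M = 1.71×10⁻³
  sample V: M = 1.36×10⁻³
  sample H: M = 0.698×10⁻³
  sample F: M = 0.385×10⁻³
Sample Y has the largest M.

sample Y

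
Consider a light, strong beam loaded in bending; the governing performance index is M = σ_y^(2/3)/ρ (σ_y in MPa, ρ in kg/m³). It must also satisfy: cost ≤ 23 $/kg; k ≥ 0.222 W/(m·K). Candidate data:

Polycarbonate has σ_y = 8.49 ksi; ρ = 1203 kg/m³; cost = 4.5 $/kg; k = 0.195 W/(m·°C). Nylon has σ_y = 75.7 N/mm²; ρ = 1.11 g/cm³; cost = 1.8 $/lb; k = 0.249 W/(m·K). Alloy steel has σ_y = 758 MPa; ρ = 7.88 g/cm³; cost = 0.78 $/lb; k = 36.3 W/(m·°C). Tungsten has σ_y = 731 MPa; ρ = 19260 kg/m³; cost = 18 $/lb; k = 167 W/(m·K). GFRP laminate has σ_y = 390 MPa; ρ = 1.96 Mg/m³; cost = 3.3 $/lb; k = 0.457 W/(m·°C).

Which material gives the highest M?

Screen on constraints: cost ≤ 23 $/kg; k ≥ 0.222 W/(m·K). Survivors: nylon, alloy steel, GFRP laminate.
After converting to SI:
  nylon: σ_y = 75.70 MPa, ρ = 1110 kg/m³
  alloy steel: σ_y = 758.0 MPa, ρ = 7880 kg/m³
  GFRP laminate: σ_y = 390.0 MPa, ρ = 1960 kg/m³
  GFRP laminate: M = 27.2×10⁻³
  nylon: M = 16.1×10⁻³
  alloy steel: M = 10.6×10⁻³
Highest index: GFRP laminate.

GFRP laminate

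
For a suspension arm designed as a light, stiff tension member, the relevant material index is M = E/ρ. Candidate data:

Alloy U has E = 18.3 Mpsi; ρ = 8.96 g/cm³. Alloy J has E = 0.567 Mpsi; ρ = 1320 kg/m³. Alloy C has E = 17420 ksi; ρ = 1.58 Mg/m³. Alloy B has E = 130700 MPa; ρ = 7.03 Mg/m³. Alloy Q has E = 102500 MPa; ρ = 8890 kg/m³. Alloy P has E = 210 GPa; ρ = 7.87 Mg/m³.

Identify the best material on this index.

In SI units:
  alloy U: E = 126.2 GPa, ρ = 8960 kg/m³
  alloy J: E = 3.909 GPa, ρ = 1320 kg/m³
  alloy C: E = 120.1 GPa, ρ = 1580 kg/m³
  alloy B: E = 130.7 GPa, ρ = 7030 kg/m³
  alloy Q: E = 102.5 GPa, ρ = 8890 kg/m³
  alloy P: E = 210.0 GPa, ρ = 7870 kg/m³
  alloy C: M = 76.0 MN·m/kg
  alloy P: M = 26.7 MN·m/kg
  alloy B: M = 18.6 MN·m/kg
  alloy U: M = 14.1 MN·m/kg
  alloy Q: M = 11.5 MN·m/kg
  alloy J: M = 2.96 MN·m/kg
Alloy C has the largest M.

alloy C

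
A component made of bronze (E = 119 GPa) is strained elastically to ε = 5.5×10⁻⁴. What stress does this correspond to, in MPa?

65.5 MPa

σ = E·ε = 119000 MPa × 5.5×10⁻⁴ = 65.5 MPa.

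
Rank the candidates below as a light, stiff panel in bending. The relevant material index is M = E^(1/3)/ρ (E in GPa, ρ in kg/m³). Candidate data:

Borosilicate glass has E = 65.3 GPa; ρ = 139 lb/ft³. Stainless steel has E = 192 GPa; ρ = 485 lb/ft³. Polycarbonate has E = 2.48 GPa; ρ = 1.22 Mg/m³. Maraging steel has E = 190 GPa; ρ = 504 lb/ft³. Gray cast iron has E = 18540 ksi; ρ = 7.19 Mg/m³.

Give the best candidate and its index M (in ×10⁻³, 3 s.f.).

borosilicate glass, M = 1.81×10⁻³

Normalizing units and computing the index:
  borosilicate glass: E = 65.30 GPa, ρ = 2227 kg/m³
  stainless steel: E = 192.0 GPa, ρ = 7769 kg/m³
  polycarbonate: E = 2.480 GPa, ρ = 1220 kg/m³
  maraging steel: E = 190.0 GPa, ρ = 8073 kg/m³
  gray cast iron: E = 127.8 GPa, ρ = 7190 kg/m³
  borosilicate glass: M = 1.81×10⁻³
  polycarbonate: M = 1.11×10⁻³
  stainless steel: M = 0.743×10⁻³
  maraging steel: M = 0.712×10⁻³
  gray cast iron: M = 0.701×10⁻³
Borosilicate glass has the largest M.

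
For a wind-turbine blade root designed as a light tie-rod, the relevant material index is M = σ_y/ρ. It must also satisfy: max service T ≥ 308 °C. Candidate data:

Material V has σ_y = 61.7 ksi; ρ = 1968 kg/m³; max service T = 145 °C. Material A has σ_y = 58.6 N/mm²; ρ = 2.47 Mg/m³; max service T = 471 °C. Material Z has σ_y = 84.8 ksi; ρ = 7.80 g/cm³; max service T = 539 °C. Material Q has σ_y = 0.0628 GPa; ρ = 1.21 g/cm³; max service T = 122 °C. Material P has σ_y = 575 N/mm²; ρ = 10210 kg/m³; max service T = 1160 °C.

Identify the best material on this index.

Screen on constraints: max service T ≥ 308 °C. Survivors: material A, material Z, material P.
After converting to SI:
  material A: σ_y = 58.60 MPa, ρ = 2470 kg/m³
  material Z: σ_y = 584.7 MPa, ρ = 7800 kg/m³
  material P: σ_y = 575.0 MPa, ρ = 10210 kg/m³
  material Z: M = 75.0 kN·m/kg
  material P: M = 56.3 kN·m/kg
  material A: M = 23.7 kN·m/kg
The maximum is for material Z.

material Z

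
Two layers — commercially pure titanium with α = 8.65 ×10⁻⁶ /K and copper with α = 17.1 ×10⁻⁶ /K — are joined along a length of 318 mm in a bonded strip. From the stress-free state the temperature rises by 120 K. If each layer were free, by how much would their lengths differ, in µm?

Δα = |8.65 − 17.1|×10⁻⁶/K = 8.45×10⁻⁶/K.
ΔL_mismatch = Δα·L·ΔT = 8.45×10⁻⁶ × 318.0 mm × 120.0 K = 322 µm.

322 µm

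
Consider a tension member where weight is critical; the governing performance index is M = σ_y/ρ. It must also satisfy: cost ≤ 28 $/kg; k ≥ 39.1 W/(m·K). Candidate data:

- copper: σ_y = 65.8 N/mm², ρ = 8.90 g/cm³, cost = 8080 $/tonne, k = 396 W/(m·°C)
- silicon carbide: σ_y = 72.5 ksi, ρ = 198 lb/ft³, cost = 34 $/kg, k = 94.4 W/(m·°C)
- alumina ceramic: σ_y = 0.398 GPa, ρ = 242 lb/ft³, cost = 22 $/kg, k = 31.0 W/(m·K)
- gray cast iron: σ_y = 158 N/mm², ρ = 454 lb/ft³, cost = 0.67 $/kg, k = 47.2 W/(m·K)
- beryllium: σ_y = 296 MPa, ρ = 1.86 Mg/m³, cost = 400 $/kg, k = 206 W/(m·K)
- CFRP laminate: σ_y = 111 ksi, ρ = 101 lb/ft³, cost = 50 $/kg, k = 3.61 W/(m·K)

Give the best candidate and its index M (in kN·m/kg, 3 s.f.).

Screen on constraints: cost ≤ 28 $/kg; k ≥ 39.1 W/(m·K). Survivors: copper, gray cast iron.
After converting to SI:
  copper: σ_y = 65.80 MPa, ρ = 8900 kg/m³
  gray cast iron: σ_y = 158.0 MPa, ρ = 7272 kg/m³
  gray cast iron: M = 21.7 kN·m/kg
  copper: M = 7.39 kN·m/kg
Highest index: gray cast iron.

gray cast iron, M = 21.7 kN·m/kg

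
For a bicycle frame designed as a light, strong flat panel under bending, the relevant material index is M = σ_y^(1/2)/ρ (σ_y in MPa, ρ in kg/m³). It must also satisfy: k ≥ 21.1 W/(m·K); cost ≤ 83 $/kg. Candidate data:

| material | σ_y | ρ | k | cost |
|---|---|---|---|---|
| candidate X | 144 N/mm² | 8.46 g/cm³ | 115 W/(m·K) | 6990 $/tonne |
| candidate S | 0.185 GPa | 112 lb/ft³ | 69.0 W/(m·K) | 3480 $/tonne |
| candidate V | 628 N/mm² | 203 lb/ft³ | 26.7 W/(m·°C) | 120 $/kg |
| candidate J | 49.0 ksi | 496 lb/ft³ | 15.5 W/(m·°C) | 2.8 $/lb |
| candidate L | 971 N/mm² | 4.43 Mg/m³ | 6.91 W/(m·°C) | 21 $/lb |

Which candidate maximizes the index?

candidate S

Screen on constraints: k ≥ 21.1 W/(m·K); cost ≤ 83 $/kg. Survivors: candidate X, candidate S.
Putting every candidate on a common basis:
  candidate X: σ_y = 144.0 MPa, ρ = 8460 kg/m³
  candidate S: σ_y = 185.0 MPa, ρ = 1794 kg/m³
  candidate S: M = 7.58×10⁻³
  candidate X: M = 1.42×10⁻³
Candidate S has the largest M.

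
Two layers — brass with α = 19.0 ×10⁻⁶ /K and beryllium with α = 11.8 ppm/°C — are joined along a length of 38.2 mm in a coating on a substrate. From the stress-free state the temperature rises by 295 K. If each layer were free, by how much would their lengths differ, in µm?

81.1 µm

Δα = |19.0 − 11.8|×10⁻⁶/K = 7.20×10⁻⁶/K.
ΔL_mismatch = Δα·L·ΔT = 7.20×10⁻⁶ × 38.2 mm × 295.0 K = 81.1 µm.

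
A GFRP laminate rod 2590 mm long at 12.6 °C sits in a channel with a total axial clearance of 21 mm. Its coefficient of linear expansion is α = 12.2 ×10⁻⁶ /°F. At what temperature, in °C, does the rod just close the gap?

382 °C

α = 12.2×10⁻⁶/°F × 9/5 = 22.0×10⁻⁶/K.
α·L₀·ΔT = 21.0 mm ⇒ ΔT = 21.0 / (22.0×10⁻⁶ × 2590.0) = 369.2 K.
T = 12.6 + 369.2 = 381.8 °C.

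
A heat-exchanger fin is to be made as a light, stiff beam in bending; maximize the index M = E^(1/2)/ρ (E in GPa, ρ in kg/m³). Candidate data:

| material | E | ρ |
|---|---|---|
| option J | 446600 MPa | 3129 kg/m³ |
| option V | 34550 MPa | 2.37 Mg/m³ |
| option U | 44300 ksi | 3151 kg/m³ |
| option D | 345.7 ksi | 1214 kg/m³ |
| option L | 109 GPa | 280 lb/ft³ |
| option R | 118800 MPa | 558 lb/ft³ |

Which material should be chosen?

Putting every candidate on a common basis:
  option J: E = 446.6 GPa, ρ = 3129 kg/m³
  option V: E = 34.55 GPa, ρ = 2370 kg/m³
  option U: E = 305.4 GPa, ρ = 3151 kg/m³
  option D: E = 2.384 GPa, ρ = 1214 kg/m³
  option L: E = 109.0 GPa, ρ = 4485 kg/m³
  option R: E = 118.8 GPa, ρ = 8938 kg/m³
  option J: M = 6.75×10⁻³
  option U: M = 5.55×10⁻³
  option V: M = 2.48×10⁻³
  option L: M = 2.33×10⁻³
  option D: M = 1.27×10⁻³
  option R: M = 1.22×10⁻³
Option J ranks first.

option J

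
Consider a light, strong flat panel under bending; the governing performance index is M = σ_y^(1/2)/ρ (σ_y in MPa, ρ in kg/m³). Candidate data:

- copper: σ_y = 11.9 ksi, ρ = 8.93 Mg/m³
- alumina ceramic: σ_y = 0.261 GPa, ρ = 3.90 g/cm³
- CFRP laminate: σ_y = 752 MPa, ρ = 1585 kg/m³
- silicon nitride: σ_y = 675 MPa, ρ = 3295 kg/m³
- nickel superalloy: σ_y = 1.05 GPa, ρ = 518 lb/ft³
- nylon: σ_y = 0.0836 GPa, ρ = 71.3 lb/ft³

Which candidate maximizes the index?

Convert each candidate to consistent units, then evaluate M:
  copper: σ_y = 82.05 MPa, ρ = 8930 kg/m³
  alumina ceramic: σ_y = 261.0 MPa, ρ = 3900 kg/m³
  CFRP laminate: σ_y = 752.0 MPa, ρ = 1585 kg/m³
  silicon nitride: σ_y = 675.0 MPa, ρ = 3295 kg/m³
  nickel superalloy: σ_y = 1050 MPa, ρ = 8298 kg/m³
  nylon: σ_y = 83.60 MPa, ρ = 1142 kg/m³
  CFRP laminate: M = 17.3×10⁻³
  nylon: M = 8.01×10⁻³
  silicon nitride: M = 7.88×10⁻³
  alumina ceramic: M = 4.14×10⁻³
  nickel superalloy: M = 3.91×10⁻³
  copper: M = 1.01×10⁻³
Highest index: CFRP laminate.

CFRP laminate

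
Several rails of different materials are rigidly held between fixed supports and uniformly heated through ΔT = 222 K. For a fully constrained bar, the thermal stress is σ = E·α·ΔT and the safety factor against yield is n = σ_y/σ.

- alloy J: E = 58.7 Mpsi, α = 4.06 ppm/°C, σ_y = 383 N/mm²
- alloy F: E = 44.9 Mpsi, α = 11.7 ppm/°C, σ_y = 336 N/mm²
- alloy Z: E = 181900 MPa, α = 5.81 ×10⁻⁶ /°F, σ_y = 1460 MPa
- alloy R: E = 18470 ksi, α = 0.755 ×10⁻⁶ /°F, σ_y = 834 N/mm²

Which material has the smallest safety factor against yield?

alloy F

Converting E to GPa, α to ×10⁻⁶/K, σ_y to MPa, then σ and n for each:
  alloy J: E = 404.7, α = 4.06, σ_y = 383.0 → σ = 365 MPa, n = 1.05
  alloy F: E = 309.6, α = 11.7, σ_y = 336.0 → σ = 804 MPa, n = 0.418
  alloy Z: E = 181.9, α = 10.5, σ_y = 1460 → σ = 422 MPa, n = 3.46
  alloy R: E = 127.3, α = 1.36, σ_y = 834.0 → σ = 38.4 MPa, n = 21.7
The minimum is alloy F at n = 0.418.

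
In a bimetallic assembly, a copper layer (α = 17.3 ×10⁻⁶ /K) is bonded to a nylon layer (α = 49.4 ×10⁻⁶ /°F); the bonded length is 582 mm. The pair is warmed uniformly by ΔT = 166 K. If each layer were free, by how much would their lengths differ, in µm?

nylon: α = 49.4×10⁻⁶/°F × 9/5 = 88.9×10⁻⁶/K.
Δα = |17.3 − 88.9|×10⁻⁶/K = 71.6×10⁻⁶/K.
ΔL_mismatch = Δα·L·ΔT = 71.6×10⁻⁶ × 582.0 mm × 166.0 K = 6920 µm.

6920 µm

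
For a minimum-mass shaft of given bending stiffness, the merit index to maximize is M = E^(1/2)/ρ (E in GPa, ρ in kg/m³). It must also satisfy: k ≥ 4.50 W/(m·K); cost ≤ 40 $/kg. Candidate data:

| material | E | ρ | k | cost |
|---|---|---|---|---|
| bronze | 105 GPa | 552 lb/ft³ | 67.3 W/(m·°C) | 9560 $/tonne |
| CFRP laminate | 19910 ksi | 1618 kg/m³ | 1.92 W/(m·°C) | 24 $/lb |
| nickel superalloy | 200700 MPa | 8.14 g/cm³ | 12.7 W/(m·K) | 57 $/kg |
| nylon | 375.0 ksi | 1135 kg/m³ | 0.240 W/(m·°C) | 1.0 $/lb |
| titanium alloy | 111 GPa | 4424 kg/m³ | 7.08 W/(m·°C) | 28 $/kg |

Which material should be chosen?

titanium alloy

Screen on constraints: k ≥ 4.50 W/(m·K); cost ≤ 40 $/kg. Survivors: bronze, titanium alloy.
Convert each candidate to consistent units, then evaluate M:
  bronze: E = 105.0 GPa, ρ = 8842 kg/m³
  titanium alloy: E = 111.0 GPa, ρ = 4424 kg/m³
  titanium alloy: M = 2.38×10⁻³
  bronze: M = 1.16×10⁻³
Titanium alloy has the largest M.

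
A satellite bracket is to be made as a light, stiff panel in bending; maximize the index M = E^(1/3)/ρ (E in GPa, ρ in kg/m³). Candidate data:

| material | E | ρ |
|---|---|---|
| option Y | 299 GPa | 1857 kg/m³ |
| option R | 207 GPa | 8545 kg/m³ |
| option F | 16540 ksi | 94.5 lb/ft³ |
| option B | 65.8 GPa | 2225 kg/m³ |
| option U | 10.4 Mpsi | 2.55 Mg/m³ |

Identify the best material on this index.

option Y

Convert each candidate to consistent units, then evaluate M:
  option Y: E = 299.0 GPa, ρ = 1857 kg/m³
  option R: E = 207.0 GPa, ρ = 8545 kg/m³
  option F: E = 114.0 GPa, ρ = 1514 kg/m³
  option B: E = 65.80 GPa, ρ = 2225 kg/m³
  option U: E = 71.71 GPa, ρ = 2550 kg/m³
  option Y: M = 3.60×10⁻³
  option F: M = 3.20×10⁻³
  option B: M = 1.81×10⁻³
  option U: M = 1.63×10⁻³
  option R: M = 0.692×10⁻³
Highest index: option Y.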